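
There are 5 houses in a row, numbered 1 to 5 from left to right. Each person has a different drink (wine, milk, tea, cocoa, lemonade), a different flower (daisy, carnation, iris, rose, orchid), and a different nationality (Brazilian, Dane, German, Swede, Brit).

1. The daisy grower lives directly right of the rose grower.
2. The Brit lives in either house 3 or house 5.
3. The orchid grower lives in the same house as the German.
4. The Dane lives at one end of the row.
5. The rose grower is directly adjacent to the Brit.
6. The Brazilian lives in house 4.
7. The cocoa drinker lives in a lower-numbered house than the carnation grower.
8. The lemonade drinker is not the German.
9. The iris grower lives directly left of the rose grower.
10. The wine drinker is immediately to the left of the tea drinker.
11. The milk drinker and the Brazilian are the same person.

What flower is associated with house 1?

orchid

Clue 6: the Brazilian is in house 4.
The milk drinker is in house 4 (clue 11).
The only drink still possible for house 5 is lemonade.
The tea drinker is narrowed to house 2 or 3; consider each.
Placing it in house 2 leads to a contradiction, so it's in house 3.
From clue 10, the wine drinker must be in house 2.
House 1's drink must be cocoa (nothing else left).
The daisy grower is narrowed to house 3 or 5; consider each.
Placing it in house 3 leads to a contradiction, so it's in house 5.
By clue 1, the rose grower is in house 4.
Clue 9: the iris grower is in house 3.
House 1's flower must be orchid (nothing else left).
The only flower still possible for house 2 is carnation.
By clue 3, the German is in house 1.
So house 2 gets Swede for nationality.
House 3's nationality must be Brit (nothing else left).
So house 5 gets Dane for nationality.
So: house 1 = cocoa/orchid/German, house 2 = wine/carnation/Swede, house 3 = tea/iris/Brit, house 4 = milk/rose/Brazilian, house 5 = lemonade/daisy/Dane.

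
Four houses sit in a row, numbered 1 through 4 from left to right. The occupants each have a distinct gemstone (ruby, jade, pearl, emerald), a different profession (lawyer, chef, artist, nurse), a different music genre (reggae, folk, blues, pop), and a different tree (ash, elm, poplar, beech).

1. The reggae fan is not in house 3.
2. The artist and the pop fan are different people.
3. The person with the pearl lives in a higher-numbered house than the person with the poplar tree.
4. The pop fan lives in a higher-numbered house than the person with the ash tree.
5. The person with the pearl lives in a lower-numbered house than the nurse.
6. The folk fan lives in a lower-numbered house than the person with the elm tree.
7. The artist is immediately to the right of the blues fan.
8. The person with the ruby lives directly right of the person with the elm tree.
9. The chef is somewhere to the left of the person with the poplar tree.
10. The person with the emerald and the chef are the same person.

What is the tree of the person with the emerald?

House 4's tree must be beech (nothing else left).
From clue 3, the person with the pearl must be in house 3.
By clue 3, the person with the poplar tree is in house 2.
Clue 5 places the nurse in house 4.
Clue 9 places the chef in house 1.
Clue 10: the person with the emerald is in house 1.
So house 2 gets jade for gemstone.
So house 4 gets ruby for gemstone.
So house 1 gets ash for tree.
The only tree still possible for house 3 is elm.
House 3 music genre: only pop fits.
So house 4 gets reggae for music genre.
Clue 2 places the artist in house 2.
By clue 7, the blues fan is in house 1.
That leaves lawyer as the profession for house 3.
So house 2 gets folk for music genre.
So: house 1 = emerald/chef/blues/ash, house 2 = jade/artist/folk/poplar, house 3 = pearl/lawyer/pop/elm, house 4 = ruby/nurse/reggae/beech.

ash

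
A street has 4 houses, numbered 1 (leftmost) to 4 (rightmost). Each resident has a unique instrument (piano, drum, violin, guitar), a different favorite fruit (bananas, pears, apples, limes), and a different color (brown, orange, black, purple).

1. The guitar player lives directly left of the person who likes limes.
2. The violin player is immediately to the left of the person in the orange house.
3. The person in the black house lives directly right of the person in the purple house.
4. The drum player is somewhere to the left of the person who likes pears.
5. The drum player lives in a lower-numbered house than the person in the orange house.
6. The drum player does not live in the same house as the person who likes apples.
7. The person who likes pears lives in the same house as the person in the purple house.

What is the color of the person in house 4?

orange

That leaves piano as the instrument for house 4.
House 1's color must be brown (nothing else left).
The drum player is narrowed to house 1 or 2; consider each.
Placing it in house 2 leads to a contradiction, so it's in house 1.
That leaves bananas as the favorite fruit for house 1.
The only color still possible for house 2 is purple.
From clue 3, the person in the black house must be in house 3.
Clue 7: the person who likes pears is in house 2.
The only color still possible for house 4 is orange.
The violin player is in house 3 (clue 2).
So house 2 gets guitar for instrument.
Clue 1: the person who likes limes is in house 3.
House 4's favorite fruit must be apples (nothing else left).
So: house 1 = drum/bananas/brown, house 2 = guitar/pears/purple, house 3 = violin/limes/black, house 4 = piano/apples/orange.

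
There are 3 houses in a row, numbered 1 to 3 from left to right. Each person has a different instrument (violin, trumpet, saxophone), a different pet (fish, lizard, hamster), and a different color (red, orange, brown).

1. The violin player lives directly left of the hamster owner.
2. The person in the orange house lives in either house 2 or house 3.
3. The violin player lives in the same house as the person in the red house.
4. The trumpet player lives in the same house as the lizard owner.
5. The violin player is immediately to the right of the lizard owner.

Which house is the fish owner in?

Clue 5: the violin player is in house 2.
Clue 5 places the lizard owner in house 1.
By clue 1, the hamster owner is in house 3.
By clue 3, the person in the red house is in house 2.
The trumpet player is in house 1 (clue 4).
House 3's instrument must be saxophone (nothing else left).
The only pet still possible for house 2 is fish.
That leaves brown as the color for house 1.
So house 3 gets orange for color.
So: house 1 = trumpet/lizard/brown, house 2 = violin/fish/red, house 3 = saxophone/hamster/orange.

2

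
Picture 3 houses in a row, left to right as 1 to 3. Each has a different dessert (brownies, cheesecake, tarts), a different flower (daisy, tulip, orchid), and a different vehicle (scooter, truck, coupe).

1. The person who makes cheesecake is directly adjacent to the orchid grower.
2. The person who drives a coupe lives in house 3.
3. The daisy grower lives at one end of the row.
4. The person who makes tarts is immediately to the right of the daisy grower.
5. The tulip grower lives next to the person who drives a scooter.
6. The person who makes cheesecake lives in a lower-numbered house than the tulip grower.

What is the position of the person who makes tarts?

2

From clue 2, the person who drives a coupe must be in house 3.
From clue 4, the person who makes tarts must be in house 2.
Clue 4: the daisy grower is in house 1.
So house 3 gets brownies for dessert.
From clue 1, the orchid grower must be in house 2.
House 1 dessert: only cheesecake fits.
That leaves tulip as the flower for house 3.
From clue 5, the person who drives a scooter must be in house 2.
House 1's vehicle must be truck (nothing else left).
So: house 1 = cheesecake/daisy/truck, house 2 = tarts/orchid/scooter, house 3 = brownies/tulip/coupe.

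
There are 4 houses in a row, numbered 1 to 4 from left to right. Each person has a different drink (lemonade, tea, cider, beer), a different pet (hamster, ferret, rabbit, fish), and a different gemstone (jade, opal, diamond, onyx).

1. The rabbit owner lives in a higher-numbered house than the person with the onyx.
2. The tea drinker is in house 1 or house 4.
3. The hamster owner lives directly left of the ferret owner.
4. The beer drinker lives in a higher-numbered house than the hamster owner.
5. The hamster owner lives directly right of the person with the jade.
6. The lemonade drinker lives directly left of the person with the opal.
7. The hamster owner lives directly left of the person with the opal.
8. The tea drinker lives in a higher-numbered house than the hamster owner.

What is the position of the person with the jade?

1

By clue 8, the tea drinker is in house 4.
The only pet still possible for house 1 is fish.
Clue 4: the beer drinker is in house 3.
Clue 4 places the hamster owner in house 2.
From clue 5, the person with the jade must be in house 1.
By clue 7, the person with the opal is in house 3.
So house 1 gets cider for drink.
So house 2 gets lemonade for drink.
House 2 gemstone: only onyx fits.
So house 4 gets diamond for gemstone.
The ferret owner is in house 3 (clue 3).
House 4 pet: only rabbit fits.
So: house 1 = cider/fish/jade, house 2 = lemonade/hamster/onyx, house 3 = beer/ferret/opal, house 4 = tea/rabbit/diamond.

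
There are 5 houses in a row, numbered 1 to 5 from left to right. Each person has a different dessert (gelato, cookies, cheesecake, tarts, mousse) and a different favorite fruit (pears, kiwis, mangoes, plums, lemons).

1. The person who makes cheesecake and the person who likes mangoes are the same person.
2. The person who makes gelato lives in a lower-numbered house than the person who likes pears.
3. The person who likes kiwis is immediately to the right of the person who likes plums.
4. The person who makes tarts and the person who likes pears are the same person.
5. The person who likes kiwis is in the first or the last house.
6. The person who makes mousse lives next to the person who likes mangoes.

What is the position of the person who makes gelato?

1

From clue 5, the person who likes kiwis must be in house 5.
From clue 3, the person who likes plums must be in house 4.
That leaves cookies as the dessert for house 5.
House 4 dessert: only mousse fits.
By clue 6, the person who likes mangoes is in house 3.
So house 1 gets lemons for favorite fruit.
So house 2 gets pears for favorite fruit.
From clue 1, the person who makes cheesecake must be in house 3.
The person who makes gelato is in house 1 (clue 2).
From clue 4, the person who makes tarts must be in house 2.
So: house 1 = gelato/lemons, house 2 = tarts/pears, house 3 = cheesecake/mangoes, house 4 = mousse/plums, house 5 = cookies/kiwis.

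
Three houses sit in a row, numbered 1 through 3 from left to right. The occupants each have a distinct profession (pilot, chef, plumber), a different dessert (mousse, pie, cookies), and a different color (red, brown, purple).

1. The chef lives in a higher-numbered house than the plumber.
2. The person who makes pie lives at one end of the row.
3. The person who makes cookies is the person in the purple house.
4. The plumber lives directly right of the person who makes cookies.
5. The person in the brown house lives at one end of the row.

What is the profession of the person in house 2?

Clue 4 places the plumber in house 2.
By clue 4, the person who makes cookies is in house 1.
The only profession still possible for house 1 is pilot.
House 3 profession: only chef fits.
House 2's dessert must be mousse (nothing else left).
House 3's dessert must be pie (nothing else left).
Clue 3 places the person in the purple house in house 1.
The only color still possible for house 2 is red.
The only color still possible for house 3 is brown.
So: house 1 = pilot/cookies/purple, house 2 = plumber/mousse/red, house 3 = chef/pie/brown.

plumber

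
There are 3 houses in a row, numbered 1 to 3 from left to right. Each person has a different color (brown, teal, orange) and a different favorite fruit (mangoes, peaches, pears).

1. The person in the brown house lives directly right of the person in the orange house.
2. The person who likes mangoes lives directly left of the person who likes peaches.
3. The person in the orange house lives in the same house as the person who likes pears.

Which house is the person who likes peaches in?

House 3 favorite fruit: only peaches fits.
Clue 2: the person who likes mangoes is in house 2.
House 1 favorite fruit: only pears fits.
By clue 3, the person in the orange house is in house 1.
Clue 1: the person in the brown house is in house 2.
House 3 color: only teal fits.
So: house 1 = orange/pears, house 2 = brown/mangoes, house 3 = teal/peaches.

3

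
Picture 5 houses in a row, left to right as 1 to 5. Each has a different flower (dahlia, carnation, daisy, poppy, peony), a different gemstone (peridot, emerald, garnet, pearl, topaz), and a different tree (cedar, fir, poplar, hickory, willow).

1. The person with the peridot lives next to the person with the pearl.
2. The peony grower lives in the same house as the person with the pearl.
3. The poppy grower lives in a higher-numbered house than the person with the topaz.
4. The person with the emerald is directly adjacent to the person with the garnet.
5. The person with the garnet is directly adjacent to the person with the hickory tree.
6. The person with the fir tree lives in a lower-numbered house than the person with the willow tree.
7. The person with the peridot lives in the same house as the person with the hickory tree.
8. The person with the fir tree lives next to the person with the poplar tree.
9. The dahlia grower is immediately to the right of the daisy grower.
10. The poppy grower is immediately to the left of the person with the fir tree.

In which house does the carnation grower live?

The poppy grower is narrowed to house 2 or 3; consider each.
Placing it in house 3 leads to a contradiction, so it's in house 2.
Clue 3 places the person with the topaz in house 1.
The person with the fir tree is in house 3 (clue 10).
House 1's flower must be carnation (nothing else left).
So house 1 gets cedar for tree.
The dahlia grower is narrowed to house 4 or 5; consider each.
Placing it in house 5 leads to a contradiction, so it's in house 4.
Clue 9: the daisy grower is in house 3.
House 5 flower: only peony fits.
Clue 2 places the person with the pearl in house 5.
By clue 1, the person with the peridot is in house 4.
Clue 7 places the person with the hickory tree in house 4.
So house 2 gets emerald for gemstone.
That leaves garnet as the gemstone for house 3.
So house 2 gets poplar for tree.
House 5's tree must be willow (nothing else left).
So: house 1 = carnation/topaz/cedar, house 2 = poppy/emerald/poplar, house 3 = daisy/garnet/fir, house 4 = dahlia/peridot/hickory, house 5 = peony/pearl/willow.

1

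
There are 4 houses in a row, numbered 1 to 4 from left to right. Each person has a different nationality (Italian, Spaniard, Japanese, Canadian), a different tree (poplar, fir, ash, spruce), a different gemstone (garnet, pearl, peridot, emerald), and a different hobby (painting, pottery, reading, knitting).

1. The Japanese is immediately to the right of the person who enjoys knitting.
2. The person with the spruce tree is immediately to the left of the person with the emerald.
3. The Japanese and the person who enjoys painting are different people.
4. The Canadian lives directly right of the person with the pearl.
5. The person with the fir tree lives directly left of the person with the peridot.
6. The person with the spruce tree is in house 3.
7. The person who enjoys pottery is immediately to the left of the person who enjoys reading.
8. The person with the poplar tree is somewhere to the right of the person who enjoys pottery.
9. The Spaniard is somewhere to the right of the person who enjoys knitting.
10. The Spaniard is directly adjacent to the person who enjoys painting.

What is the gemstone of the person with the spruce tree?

Clue 6: the person with the spruce tree is in house 3.
House 1's nationality must be Italian (nothing else left).
The person with the emerald is in house 4 (clue 2).
The person with the fir tree is narrowed to house 1 or 2; consider each.
Placing it in house 2 leads to a contradiction, so it's in house 1.
The person with the peridot is in house 2 (clue 5).
The Canadian is narrowed to house 2 or 4; consider each.
Placing it in house 2 leads to a contradiction, so it's in house 4.
By clue 4, the person with the pearl is in house 3.
House 1 gemstone: only garnet fits.
The Japanese is narrowed to house 2 or 3; consider each.
Placing it in house 3 leads to a contradiction, so it's in house 2.
Clue 1: the person who enjoys knitting is in house 1.
The only nationality still possible for house 3 is Spaniard.
The person with the poplar tree is in house 4 (clue 8).
The person who enjoys painting is in house 4 (clue 10).
House 2 tree: only ash fits.
House 2 hobby: only pottery fits.
That leaves reading as the hobby for house 3.
So: house 1 = Italian/fir/garnet/knitting, house 2 = Japanese/ash/peridot/pottery, house 3 = Spaniard/spruce/pearl/reading, house 4 = Canadian/poplar/emerald/painting.

pearl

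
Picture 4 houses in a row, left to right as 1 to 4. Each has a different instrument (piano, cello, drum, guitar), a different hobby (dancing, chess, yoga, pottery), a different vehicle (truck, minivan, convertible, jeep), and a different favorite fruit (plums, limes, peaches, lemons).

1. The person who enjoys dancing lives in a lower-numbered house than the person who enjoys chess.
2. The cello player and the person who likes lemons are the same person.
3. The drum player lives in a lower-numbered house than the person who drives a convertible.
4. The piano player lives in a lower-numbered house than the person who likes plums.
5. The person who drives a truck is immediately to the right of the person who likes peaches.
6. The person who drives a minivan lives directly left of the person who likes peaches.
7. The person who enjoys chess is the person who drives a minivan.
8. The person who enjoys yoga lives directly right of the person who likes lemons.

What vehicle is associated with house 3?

convertible

By clue 7, the person who enjoys chess is in house 2.
Clue 7: the person who drives a minivan is in house 2.
So house 1 gets jeep for vehicle.
Clue 1 places the person who enjoys dancing in house 1.
Clue 6: the person who likes peaches is in house 3.
So house 4 gets guitar for instrument.
House 1's favorite fruit must be limes (nothing else left).
So house 2 gets lemons for favorite fruit.
House 4 favorite fruit: only plums fits.
The cello player is in house 2 (clue 2).
From clue 5, the person who drives a truck must be in house 4.
Clue 8: the person who enjoys yoga is in house 3.
That leaves pottery as the hobby for house 4.
That leaves convertible as the vehicle for house 3.
The drum player is in house 1 (clue 3).
The only instrument still possible for house 3 is piano.
So: house 1 = drum/dancing/jeep/limes, house 2 = cello/chess/minivan/lemons, house 3 = piano/yoga/convertible/peaches, house 4 = guitar/pottery/truck/plums.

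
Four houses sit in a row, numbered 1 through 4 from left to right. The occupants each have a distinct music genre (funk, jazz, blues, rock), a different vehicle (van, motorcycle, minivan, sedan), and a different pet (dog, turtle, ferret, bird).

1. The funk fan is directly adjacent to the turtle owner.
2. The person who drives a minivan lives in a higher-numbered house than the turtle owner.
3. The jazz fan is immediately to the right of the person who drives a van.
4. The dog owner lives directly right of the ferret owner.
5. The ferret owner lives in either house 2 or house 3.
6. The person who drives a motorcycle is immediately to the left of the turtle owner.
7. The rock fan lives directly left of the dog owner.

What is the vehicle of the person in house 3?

House 1's pet must be bird (nothing else left).
So house 4 gets dog for pet.
Clue 4: the ferret owner is in house 3.
From clue 7, the rock fan must be in house 3.
House 2 pet: only turtle fits.
The funk fan is in house 1 (clue 1).
The person who drives a motorcycle is in house 1 (clue 6).
That leaves sedan as the vehicle for house 2.
House 4 vehicle: only minivan fits.
From clue 3, the jazz fan must be in house 4.
So house 2 gets blues for music genre.
The only vehicle still possible for house 3 is van.
So: house 1 = funk/motorcycle/bird, house 2 = blues/sedan/turtle, house 3 = rock/van/ferret, house 4 = jazz/minivan/dog.

van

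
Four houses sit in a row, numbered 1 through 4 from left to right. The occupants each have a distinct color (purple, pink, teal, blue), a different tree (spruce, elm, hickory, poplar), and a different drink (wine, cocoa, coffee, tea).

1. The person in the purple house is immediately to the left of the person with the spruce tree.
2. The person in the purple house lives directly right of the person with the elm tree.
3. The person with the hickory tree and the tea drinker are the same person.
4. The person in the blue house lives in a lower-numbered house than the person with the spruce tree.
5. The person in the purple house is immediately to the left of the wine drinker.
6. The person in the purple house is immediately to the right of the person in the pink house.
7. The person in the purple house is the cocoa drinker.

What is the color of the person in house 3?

So house 4 gets teal for color.
The person in the pink house is narrowed to house 1 or 2; consider each.
Placing it in house 1 leads to a contradiction, so it's in house 2.
Clue 6 places the person in the purple house in house 3.
From clue 7, the cocoa drinker must be in house 3.
So house 1 gets blue for color.
By clue 1, the person with the spruce tree is in house 4.
Clue 2: the person with the elm tree is in house 2.
The only tree still possible for house 1 is hickory.
The only tree still possible for house 3 is poplar.
House 4's drink must be wine (nothing else left).
Clue 3 places the tea drinker in house 1.
House 2's drink must be coffee (nothing else left).
So: house 1 = blue/hickory/tea, house 2 = pink/elm/coffee, house 3 = purple/poplar/cocoa, house 4 = teal/spruce/wine.

purple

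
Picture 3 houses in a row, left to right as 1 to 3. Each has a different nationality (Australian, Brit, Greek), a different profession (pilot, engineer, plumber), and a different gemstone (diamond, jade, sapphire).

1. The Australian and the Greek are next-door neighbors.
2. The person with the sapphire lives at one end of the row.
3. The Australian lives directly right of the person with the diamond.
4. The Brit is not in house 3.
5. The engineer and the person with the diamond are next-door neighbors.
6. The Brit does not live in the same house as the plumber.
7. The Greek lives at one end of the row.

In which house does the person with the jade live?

2

Clue 1 places the Australian in house 2.
Clue 3 places the person with the diamond in house 1.
By clue 5, the engineer is in house 2.
House 1's nationality must be Brit (nothing else left).
So house 3 gets Greek for nationality.
House 2's gemstone must be jade (nothing else left).
House 3 gemstone: only sapphire fits.
From clue 6, the plumber must be in house 3.
That leaves pilot as the profession for house 1.
So: house 1 = Brit/pilot/diamond, house 2 = Australian/engineer/jade, house 3 = Greek/plumber/sapphire.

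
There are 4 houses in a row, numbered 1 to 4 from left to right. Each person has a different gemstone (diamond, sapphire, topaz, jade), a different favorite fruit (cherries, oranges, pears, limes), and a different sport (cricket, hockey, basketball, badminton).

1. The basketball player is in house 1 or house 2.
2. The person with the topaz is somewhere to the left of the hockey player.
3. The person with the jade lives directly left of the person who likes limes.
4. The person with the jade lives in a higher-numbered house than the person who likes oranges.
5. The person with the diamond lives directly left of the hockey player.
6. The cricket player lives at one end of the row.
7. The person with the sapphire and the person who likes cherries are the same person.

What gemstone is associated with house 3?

House 4's gemstone must be sapphire (nothing else left).
By clue 7, the person who likes cherries is in house 4.
That leaves limes as the favorite fruit for house 3.
The person with the jade is in house 2 (clue 3).
By clue 4, the person who likes oranges is in house 1.
House 2 favorite fruit: only pears fits.
So house 3 gets badminton for sport.
The person with the diamond is narrowed to house 1 or 3; consider each.
Placing it in house 1 leads to a contradiction, so it's in house 3.
Clue 5 places the hockey player in house 4.
House 1 gemstone: only topaz fits.
That leaves basketball as the sport for house 2.
House 1 sport: only cricket fits.
So: house 1 = topaz/oranges/cricket, house 2 = jade/pears/basketball, house 3 = diamond/limes/badminton, house 4 = sapphire/cherries/hockey.

diamond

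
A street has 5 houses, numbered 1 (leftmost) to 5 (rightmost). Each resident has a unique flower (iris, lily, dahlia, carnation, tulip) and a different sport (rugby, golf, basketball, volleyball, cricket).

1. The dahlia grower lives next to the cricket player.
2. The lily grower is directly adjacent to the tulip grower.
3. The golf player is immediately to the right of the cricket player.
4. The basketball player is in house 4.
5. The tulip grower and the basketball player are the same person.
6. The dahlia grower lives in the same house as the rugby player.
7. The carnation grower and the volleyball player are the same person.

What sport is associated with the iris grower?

cricket

Clue 4 places the basketball player in house 4.
The tulip grower is in house 4 (clue 5).
So house 5 gets volleyball for sport.
Clue 7 places the carnation grower in house 5.
House 3 flower: only lily fits.
The only sport still possible for house 3 is golf.
By clue 3, the cricket player is in house 2.
House 1 sport: only rugby fits.
The dahlia grower is in house 1 (clue 1).
So house 2 gets iris for flower.
So: house 1 = dahlia/rugby, house 2 = iris/cricket, house 3 = lily/golf, house 4 = tulip/basketball, house 5 = carnation/volleyball.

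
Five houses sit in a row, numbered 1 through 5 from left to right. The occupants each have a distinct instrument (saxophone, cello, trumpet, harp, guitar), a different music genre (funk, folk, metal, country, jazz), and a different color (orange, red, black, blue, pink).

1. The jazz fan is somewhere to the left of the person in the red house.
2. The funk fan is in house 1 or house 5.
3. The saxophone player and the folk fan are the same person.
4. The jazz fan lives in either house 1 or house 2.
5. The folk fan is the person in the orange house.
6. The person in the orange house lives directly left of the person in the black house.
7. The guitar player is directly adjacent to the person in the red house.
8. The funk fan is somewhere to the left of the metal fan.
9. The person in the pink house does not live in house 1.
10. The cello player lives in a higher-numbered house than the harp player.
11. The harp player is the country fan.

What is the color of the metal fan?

From clue 8, the funk fan must be in house 1.
That leaves jazz as the music genre for house 2.
So house 1 gets trumpet for instrument.
So house 5 gets metal for music genre.
That leaves blue as the color for house 1.
The only color still possible for house 2 is pink.
So house 2 gets guitar for instrument.
The only instrument still possible for house 5 is cello.
From clue 7, the person in the red house must be in house 3.
That leaves black as the color for house 5.
Clue 5 places the folk fan in house 4.
That leaves country as the music genre for house 3.
So house 4 gets orange for color.
Clue 3 places the saxophone player in house 4.
By clue 11, the harp player is in house 3.
So: house 1 = trumpet/funk/blue, house 2 = guitar/jazz/pink, house 3 = harp/country/red, house 4 = saxophone/folk/orange, house 5 = cello/metal/black.

black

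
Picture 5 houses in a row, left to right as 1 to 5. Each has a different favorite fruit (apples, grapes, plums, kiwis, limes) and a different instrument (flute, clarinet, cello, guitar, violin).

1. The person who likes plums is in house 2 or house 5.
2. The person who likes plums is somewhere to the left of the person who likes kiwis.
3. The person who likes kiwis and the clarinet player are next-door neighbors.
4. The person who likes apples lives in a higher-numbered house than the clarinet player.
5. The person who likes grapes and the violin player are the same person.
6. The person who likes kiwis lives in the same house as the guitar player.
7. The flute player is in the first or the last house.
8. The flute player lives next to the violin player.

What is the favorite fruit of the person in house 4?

The person who likes plums is in house 2 (clue 2).
Clue 5 places the person who likes grapes in house 4.
The violin player is in house 4 (clue 5).
Clue 8: the flute player is in house 5.
The only favorite fruit still possible for house 1 is limes.
The only instrument still possible for house 1 is cello.
House 2 instrument: only clarinet fits.
House 3's instrument must be guitar (nothing else left).
The person who likes kiwis is in house 3 (clue 3).
House 5's favorite fruit must be apples (nothing else left).
So: house 1 = limes/cello, house 2 = plums/clarinet, house 3 = kiwis/guitar, house 4 = grapes/violin, house 5 = apples/flute.

grapes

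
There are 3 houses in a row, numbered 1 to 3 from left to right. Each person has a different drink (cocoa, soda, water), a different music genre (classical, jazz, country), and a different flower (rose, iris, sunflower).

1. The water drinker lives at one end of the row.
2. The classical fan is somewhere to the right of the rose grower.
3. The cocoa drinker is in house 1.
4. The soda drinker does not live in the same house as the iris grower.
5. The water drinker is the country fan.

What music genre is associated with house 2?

Clue 3 places the cocoa drinker in house 1.
House 2 drink: only soda fits.
So house 3 gets water for drink.
Clue 5: the country fan is in house 3.
The only music genre still possible for house 1 is jazz.
So house 2 gets classical for music genre.
The rose grower is in house 1 (clue 2).
House 2 flower: only sunflower fits.
The only flower still possible for house 3 is iris.
So: house 1 = cocoa/jazz/rose, house 2 = soda/classical/sunflower, house 3 = water/country/iris.

classical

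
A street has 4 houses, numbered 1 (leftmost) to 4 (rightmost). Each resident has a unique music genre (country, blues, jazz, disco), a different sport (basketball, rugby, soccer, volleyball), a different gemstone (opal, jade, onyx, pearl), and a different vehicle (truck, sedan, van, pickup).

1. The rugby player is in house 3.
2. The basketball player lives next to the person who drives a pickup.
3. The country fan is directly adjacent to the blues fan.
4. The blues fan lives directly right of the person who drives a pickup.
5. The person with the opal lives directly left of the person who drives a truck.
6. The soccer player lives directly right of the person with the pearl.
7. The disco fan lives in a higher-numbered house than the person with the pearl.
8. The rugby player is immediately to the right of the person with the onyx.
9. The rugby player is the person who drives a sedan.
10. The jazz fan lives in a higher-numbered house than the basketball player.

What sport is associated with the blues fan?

basketball

Clue 1 places the rugby player in house 3.
The person with the onyx is in house 2 (clue 8).
Clue 9 places the person who drives a sedan in house 3.
So house 1 gets country for music genre.
That leaves jade as the gemstone for house 4.
Clue 3 places the blues fan in house 2.
The person who drives a pickup is in house 1 (clue 4).
The basketball player is in house 2 (clue 2).
That leaves volleyball as the sport for house 1.
That leaves soccer as the sport for house 4.
From clue 6, the person with the pearl must be in house 3.
Clue 7 places the disco fan in house 4.
So house 3 gets jazz for music genre.
So house 1 gets opal for gemstone.
By clue 5, the person who drives a truck is in house 2.
House 4's vehicle must be van (nothing else left).
So: house 1 = country/volleyball/opal/pickup, house 2 = blues/basketball/onyx/truck, house 3 = jazz/rugby/pearl/sedan, house 4 = disco/soccer/jade/van.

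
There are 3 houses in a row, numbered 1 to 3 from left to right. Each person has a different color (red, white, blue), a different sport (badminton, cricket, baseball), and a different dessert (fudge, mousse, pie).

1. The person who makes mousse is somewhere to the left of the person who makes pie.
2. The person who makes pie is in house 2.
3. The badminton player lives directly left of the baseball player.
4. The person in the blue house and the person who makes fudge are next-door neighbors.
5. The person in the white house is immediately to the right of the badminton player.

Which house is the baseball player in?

From clue 2, the person who makes pie must be in house 2.
House 3 dessert: only fudge fits.
The person in the blue house is in house 2 (clue 4).
So house 1 gets red for color.
House 3's color must be white (nothing else left).
The only dessert still possible for house 1 is mousse.
Clue 5: the badminton player is in house 2.
That leaves cricket as the sport for house 1.
That leaves baseball as the sport for house 3.
So: house 1 = red/cricket/mousse, house 2 = blue/badminton/pie, house 3 = white/baseball/fudge.

3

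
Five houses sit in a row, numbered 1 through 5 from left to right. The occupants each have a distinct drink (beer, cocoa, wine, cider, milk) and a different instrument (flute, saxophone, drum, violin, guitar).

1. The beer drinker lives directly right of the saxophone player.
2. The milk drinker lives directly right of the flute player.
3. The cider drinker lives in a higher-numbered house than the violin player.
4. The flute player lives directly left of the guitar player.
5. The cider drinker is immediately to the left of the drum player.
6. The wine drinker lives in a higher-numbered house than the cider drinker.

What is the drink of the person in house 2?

The only drink still possible for house 1 is cocoa.
The cider drinker is narrowed to house 2 or 3 or 4; consider each.
Placing it in house 3 and house 4 leads to a contradiction, so it's in house 2.
Clue 3 places the violin player in house 1.
The drum player is in house 3 (clue 5).
That leaves guitar as the instrument for house 5.
By clue 4, the flute player is in house 4.
House 4's drink must be wine (nothing else left).
That leaves saxophone as the instrument for house 2.
Clue 1: the beer drinker is in house 3.
By clue 2, the milk drinker is in house 5.
So: house 1 = cocoa/violin, house 2 = cider/saxophone, house 3 = beer/drum, house 4 = wine/flute, house 5 = milk/guitar.

cider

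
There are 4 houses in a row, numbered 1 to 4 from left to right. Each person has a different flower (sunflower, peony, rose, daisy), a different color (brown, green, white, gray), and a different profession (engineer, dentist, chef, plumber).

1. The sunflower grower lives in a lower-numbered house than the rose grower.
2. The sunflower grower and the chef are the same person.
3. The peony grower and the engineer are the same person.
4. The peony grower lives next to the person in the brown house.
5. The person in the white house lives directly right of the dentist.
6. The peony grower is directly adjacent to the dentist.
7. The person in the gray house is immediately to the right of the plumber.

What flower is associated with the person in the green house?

That leaves engineer as the profession for house 4.
Clue 3 places the peony grower in house 4.
The person in the brown house is in house 3 (clue 4).
The dentist is in house 3 (clue 6).
That leaves green as the color for house 1.
By clue 5, the person in the white house is in house 4.
Clue 7: the person in the gray house is in house 2.
The plumber is in house 1 (clue 7).
House 2 profession: only chef fits.
The sunflower grower is in house 2 (clue 2).
That leaves daisy as the flower for house 1.
House 3's flower must be rose (nothing else left).
So: house 1 = daisy/green/plumber, house 2 = sunflower/gray/chef, house 3 = rose/brown/dentist, house 4 = peony/white/engineer.

daisy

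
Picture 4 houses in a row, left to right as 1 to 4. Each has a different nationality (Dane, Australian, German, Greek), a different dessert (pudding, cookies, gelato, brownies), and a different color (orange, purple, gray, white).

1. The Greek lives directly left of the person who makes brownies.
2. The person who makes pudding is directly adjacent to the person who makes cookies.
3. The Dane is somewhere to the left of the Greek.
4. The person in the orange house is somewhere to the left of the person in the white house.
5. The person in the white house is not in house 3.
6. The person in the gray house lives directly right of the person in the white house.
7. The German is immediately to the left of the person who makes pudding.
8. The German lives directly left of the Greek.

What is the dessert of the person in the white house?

By clue 6, the person in the gray house is in house 3.
From clue 6, the person in the white house must be in house 2.
House 4's nationality must be Australian (nothing else left).
House 4's color must be purple (nothing else left).
The only nationality still possible for house 3 is Greek.
House 1 color: only orange fits.
Clue 1: the person who makes brownies is in house 4.
From clue 8, the German must be in house 2.
That leaves Dane as the nationality for house 1.
By clue 7, the person who makes pudding is in house 3.
From clue 2, the person who makes cookies must be in house 2.
So house 1 gets gelato for dessert.
So: house 1 = Dane/gelato/orange, house 2 = German/cookies/white, house 3 = Greek/pudding/gray, house 4 = Australian/brownies/purple.

cookies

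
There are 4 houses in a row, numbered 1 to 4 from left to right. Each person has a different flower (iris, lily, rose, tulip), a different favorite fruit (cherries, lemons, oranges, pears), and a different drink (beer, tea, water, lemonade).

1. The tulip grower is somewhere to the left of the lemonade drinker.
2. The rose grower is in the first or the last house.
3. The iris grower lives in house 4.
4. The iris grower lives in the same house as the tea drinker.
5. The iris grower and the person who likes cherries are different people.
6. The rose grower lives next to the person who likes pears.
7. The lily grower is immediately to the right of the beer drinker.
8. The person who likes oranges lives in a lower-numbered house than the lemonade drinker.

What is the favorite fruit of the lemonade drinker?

cherries

Clue 3 places the iris grower in house 4.
Clue 4 places the tea drinker in house 4.
House 1's flower must be rose (nothing else left).
So house 4 gets lemons for favorite fruit.
From clue 1, the tulip grower must be in house 2.
Clue 1: the lemonade drinker is in house 3.
Clue 6: the person who likes pears is in house 2.
House 3's flower must be lily (nothing else left).
House 3's favorite fruit must be cherries (nothing else left).
The beer drinker is in house 2 (clue 7).
House 1's favorite fruit must be oranges (nothing else left).
House 1's drink must be water (nothing else left).
So: house 1 = rose/oranges/water, house 2 = tulip/pears/beer, house 3 = lily/cherries/lemonade, house 4 = iris/lemons/tea.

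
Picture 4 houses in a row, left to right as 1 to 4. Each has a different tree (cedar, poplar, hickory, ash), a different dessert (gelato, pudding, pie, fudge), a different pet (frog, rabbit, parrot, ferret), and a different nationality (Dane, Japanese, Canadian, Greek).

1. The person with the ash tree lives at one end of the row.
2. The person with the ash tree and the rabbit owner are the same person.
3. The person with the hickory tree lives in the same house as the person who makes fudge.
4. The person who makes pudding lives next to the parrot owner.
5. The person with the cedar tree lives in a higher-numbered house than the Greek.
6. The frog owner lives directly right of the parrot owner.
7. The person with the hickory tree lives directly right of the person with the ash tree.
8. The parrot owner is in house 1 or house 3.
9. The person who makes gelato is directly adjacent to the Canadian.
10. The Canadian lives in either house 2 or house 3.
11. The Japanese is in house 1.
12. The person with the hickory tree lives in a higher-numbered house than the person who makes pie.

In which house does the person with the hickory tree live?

2

From clue 7, the person with the hickory tree must be in house 2.
Clue 7 places the person with the ash tree in house 1.
From clue 11, the Japanese must be in house 1.
Clue 12: the person who makes pie is in house 1.
House 4's nationality must be Dane (nothing else left).
By clue 2, the rabbit owner is in house 1.
Clue 3 places the person who makes fudge in house 2.
That leaves gelato as the dessert for house 3.
House 4 dessert: only pudding fits.
That leaves parrot as the pet for house 3.
By clue 6, the frog owner is in house 4.
Clue 9 places the Canadian in house 2.
So house 2 gets ferret for pet.
That leaves Greek as the nationality for house 3.
By clue 5, the person with the cedar tree is in house 4.
House 3's tree must be poplar (nothing else left).
So: house 1 = ash/pie/rabbit/Japanese, house 2 = hickory/fudge/ferret/Canadian, house 3 = poplar/gelato/parrot/Greek, house 4 = cedar/pudding/frog/Dane.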